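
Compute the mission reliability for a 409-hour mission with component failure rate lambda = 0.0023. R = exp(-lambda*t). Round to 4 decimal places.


lambda = 0.0023
mission_time = 409
lambda * t = 0.0023 * 409 = 0.9407
R = exp(-0.9407)
R = 0.3904

0.3904


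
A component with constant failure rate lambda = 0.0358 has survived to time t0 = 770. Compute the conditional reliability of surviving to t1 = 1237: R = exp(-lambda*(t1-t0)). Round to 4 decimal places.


lambda = 0.0358
t0 = 770, t1 = 1237
t1 - t0 = 467
lambda * (t1-t0) = 0.0358 * 467 = 16.7186
R = exp(-16.7186)
R = 0.0

0.0


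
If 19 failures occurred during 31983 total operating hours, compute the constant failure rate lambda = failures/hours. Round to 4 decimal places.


failures = 19
total_hours = 31983
lambda = 19 / 31983
lambda = 0.0006

0.0006


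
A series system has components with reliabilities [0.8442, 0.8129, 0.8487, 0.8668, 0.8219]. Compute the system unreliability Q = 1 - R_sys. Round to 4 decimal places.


Components: [0.8442, 0.8129, 0.8487, 0.8668, 0.8219]
After component 1: product = 0.8442
After component 2: product = 0.6863
After component 3: product = 0.5824
After component 4: product = 0.5048
After component 5: product = 0.4149
R_sys = 0.4149
Q = 1 - 0.4149 = 0.5851

0.5851


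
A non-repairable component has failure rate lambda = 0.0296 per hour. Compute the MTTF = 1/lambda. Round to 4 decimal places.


lambda = 0.0296
MTTF = 1 / 0.0296
MTTF = 33.7838

33.7838


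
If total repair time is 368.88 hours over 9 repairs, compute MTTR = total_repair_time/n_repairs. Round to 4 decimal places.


total_repair_time = 368.88
n_repairs = 9
MTTR = 368.88 / 9
MTTR = 40.9867

40.9867


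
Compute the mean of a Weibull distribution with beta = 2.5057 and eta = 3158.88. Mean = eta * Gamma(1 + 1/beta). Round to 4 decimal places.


beta = 2.5057, eta = 3158.88
1/beta = 0.3991
1 + 1/beta = 1.3991
Gamma(1.3991) = 0.8873
Mean = 3158.88 * 0.8873
Mean = 2802.9177

2802.9177


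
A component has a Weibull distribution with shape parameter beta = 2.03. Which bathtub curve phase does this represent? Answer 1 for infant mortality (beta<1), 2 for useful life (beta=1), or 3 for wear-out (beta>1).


beta = 2.03
Compare beta to 1:
beta < 1 => infant mortality (phase 1)
beta = 1 => useful life (phase 2)
beta > 1 => wear-out (phase 3)
Since beta = 2.03, this is wear-out (increasing failure rate)
Phase = 3

3


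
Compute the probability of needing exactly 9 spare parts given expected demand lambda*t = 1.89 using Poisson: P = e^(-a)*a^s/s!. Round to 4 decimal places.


a = 1.89, s = 9
e^(-a) = e^(-1.89) = 0.1511
a^s = 1.89^9 = 307.7204
s! = 362880
P = 0.1511 * 307.7204 / 362880
P = 0.0001

0.0001


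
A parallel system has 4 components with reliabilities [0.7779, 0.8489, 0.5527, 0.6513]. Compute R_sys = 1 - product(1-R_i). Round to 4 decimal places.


Components: [0.7779, 0.8489, 0.5527, 0.6513]
(1 - 0.7779) = 0.2221, running product = 0.2221
(1 - 0.8489) = 0.1511, running product = 0.0336
(1 - 0.5527) = 0.4473, running product = 0.015
(1 - 0.6513) = 0.3487, running product = 0.0052
Product of (1-R_i) = 0.0052
R_sys = 1 - 0.0052 = 0.9948

0.9948


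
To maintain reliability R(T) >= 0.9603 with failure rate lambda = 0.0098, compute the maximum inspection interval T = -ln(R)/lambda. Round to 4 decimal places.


R_target = 0.9603
lambda = 0.0098
-ln(0.9603) = 0.0405
T = 0.0405 / 0.0098
T = 4.1336

4.1336


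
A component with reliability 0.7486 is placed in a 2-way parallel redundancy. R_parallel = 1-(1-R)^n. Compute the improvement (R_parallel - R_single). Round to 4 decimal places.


R_single = 0.7486, n = 2
1 - R_single = 0.2514
(1 - R_single)^n = 0.2514^2 = 0.0632
R_parallel = 1 - 0.0632 = 0.9368
Improvement = 0.9368 - 0.7486
Improvement = 0.1882

0.1882


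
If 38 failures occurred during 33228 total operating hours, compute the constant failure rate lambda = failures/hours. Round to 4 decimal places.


failures = 38
total_hours = 33228
lambda = 38 / 33228
lambda = 0.0011

0.0011


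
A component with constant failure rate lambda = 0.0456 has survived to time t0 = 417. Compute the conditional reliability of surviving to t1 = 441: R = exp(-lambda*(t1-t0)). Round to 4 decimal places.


lambda = 0.0456
t0 = 417, t1 = 441
t1 - t0 = 24
lambda * (t1-t0) = 0.0456 * 24 = 1.0944
R = exp(-1.0944)
R = 0.3347

0.3347


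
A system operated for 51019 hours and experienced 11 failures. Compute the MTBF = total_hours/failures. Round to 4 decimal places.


total_hours = 51019
failures = 11
MTBF = 51019 / 11
MTBF = 4638.0909

4638.0909


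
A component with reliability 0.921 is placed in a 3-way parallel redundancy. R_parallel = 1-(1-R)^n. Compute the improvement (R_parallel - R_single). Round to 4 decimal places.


R_single = 0.921, n = 3
1 - R_single = 0.079
(1 - R_single)^n = 0.079^3 = 0.0005
R_parallel = 1 - 0.0005 = 0.9995
Improvement = 0.9995 - 0.921
Improvement = 0.0785

0.0785


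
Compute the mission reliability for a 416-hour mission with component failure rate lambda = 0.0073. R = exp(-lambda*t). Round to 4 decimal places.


lambda = 0.0073
mission_time = 416
lambda * t = 0.0073 * 416 = 3.0368
R = exp(-3.0368)
R = 0.048

0.048


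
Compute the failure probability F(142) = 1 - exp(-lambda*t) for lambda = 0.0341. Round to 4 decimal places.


lambda = 0.0341, t = 142
lambda * t = 4.8422
exp(-4.8422) = 0.0079
F(t) = 1 - 0.0079
F(t) = 0.9921

0.9921


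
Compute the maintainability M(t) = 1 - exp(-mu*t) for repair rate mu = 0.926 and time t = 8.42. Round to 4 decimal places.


mu = 0.926, t = 8.42
mu * t = 0.926 * 8.42 = 7.7969
exp(-7.7969) = 0.0004
M(t) = 1 - 0.0004
M(t) = 0.9996

0.9996


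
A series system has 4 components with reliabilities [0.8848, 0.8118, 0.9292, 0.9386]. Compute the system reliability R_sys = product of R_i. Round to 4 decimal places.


Components: [0.8848, 0.8118, 0.9292, 0.9386]
After component 1 (R=0.8848): product = 0.8848
After component 2 (R=0.8118): product = 0.7183
After component 3 (R=0.9292): product = 0.6674
After component 4 (R=0.9386): product = 0.6264
R_sys = 0.6264

0.6264


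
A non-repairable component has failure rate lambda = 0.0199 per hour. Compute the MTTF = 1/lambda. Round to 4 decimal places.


lambda = 0.0199
MTTF = 1 / 0.0199
MTTF = 50.2513

50.2513


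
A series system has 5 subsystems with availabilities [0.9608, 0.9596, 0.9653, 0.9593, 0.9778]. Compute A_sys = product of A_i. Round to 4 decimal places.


Subsystems: [0.9608, 0.9596, 0.9653, 0.9593, 0.9778]
After subsystem 1 (A=0.9608): product = 0.9608
After subsystem 2 (A=0.9596): product = 0.922
After subsystem 3 (A=0.9653): product = 0.89
After subsystem 4 (A=0.9593): product = 0.8538
After subsystem 5 (A=0.9778): product = 0.8348
A_sys = 0.8348

0.8348


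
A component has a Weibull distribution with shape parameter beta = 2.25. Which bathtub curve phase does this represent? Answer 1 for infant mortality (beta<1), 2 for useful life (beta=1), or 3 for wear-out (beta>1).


beta = 2.25
Compare beta to 1:
beta < 1 => infant mortality (phase 1)
beta = 1 => useful life (phase 2)
beta > 1 => wear-out (phase 3)
Since beta = 2.25, this is wear-out (increasing failure rate)
Phase = 3

3


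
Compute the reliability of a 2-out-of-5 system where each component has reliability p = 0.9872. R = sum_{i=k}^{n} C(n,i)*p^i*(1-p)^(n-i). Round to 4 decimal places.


k = 2, n = 5, p = 0.9872
i=2: C(5,2)=10 * 0.9872^2 * 0.0128^3 = 0.0
i=3: C(5,3)=10 * 0.9872^3 * 0.0128^2 = 0.0016
i=4: C(5,4)=5 * 0.9872^4 * 0.0128^1 = 0.0608
i=5: C(5,5)=1 * 0.9872^5 * 0.0128^0 = 0.9376
R = sum of terms = 1.0

1.0


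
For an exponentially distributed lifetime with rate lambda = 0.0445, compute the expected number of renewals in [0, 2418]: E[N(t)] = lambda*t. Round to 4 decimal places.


lambda = 0.0445
t = 2418
E[N(t)] = lambda * t
E[N(t)] = 0.0445 * 2418
E[N(t)] = 107.601

107.601


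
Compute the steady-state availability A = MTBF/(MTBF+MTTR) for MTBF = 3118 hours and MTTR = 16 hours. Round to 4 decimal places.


MTBF = 3118
MTTR = 16
MTBF + MTTR = 3134
A = 3118 / 3134
A = 0.9949

0.9949


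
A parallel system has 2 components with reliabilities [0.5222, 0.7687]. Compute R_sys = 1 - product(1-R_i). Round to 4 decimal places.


Components: [0.5222, 0.7687]
(1 - 0.5222) = 0.4778, running product = 0.4778
(1 - 0.7687) = 0.2313, running product = 0.1105
Product of (1-R_i) = 0.1105
R_sys = 1 - 0.1105 = 0.8895

0.8895


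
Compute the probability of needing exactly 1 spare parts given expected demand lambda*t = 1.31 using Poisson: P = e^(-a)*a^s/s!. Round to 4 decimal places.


a = 1.31, s = 1
e^(-a) = e^(-1.31) = 0.2698
a^s = 1.31^1 = 1.31
s! = 1
P = 0.2698 * 1.31 / 1
P = 0.3535

0.3535


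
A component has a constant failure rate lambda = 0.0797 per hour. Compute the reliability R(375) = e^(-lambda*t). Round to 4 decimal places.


lambda = 0.0797
t = 375
lambda * t = 29.8875
R(t) = e^(-29.8875)
R(t) = 0.0

0.0


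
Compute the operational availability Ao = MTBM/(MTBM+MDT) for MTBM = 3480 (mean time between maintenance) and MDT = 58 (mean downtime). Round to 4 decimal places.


MTBM = 3480
MDT = 58
MTBM + MDT = 3538
Ao = 3480 / 3538
Ao = 0.9836

0.9836


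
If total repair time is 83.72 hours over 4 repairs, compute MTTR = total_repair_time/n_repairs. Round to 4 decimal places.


total_repair_time = 83.72
n_repairs = 4
MTTR = 83.72 / 4
MTTR = 20.93

20.93


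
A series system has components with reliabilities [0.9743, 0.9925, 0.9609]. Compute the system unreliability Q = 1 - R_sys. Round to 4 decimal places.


Components: [0.9743, 0.9925, 0.9609]
After component 1: product = 0.9743
After component 2: product = 0.967
After component 3: product = 0.9292
R_sys = 0.9292
Q = 1 - 0.9292 = 0.0708

0.0708


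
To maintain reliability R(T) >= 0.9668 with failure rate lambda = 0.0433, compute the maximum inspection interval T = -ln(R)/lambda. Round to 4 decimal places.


R_target = 0.9668
lambda = 0.0433
-ln(0.9668) = 0.0338
T = 0.0338 / 0.0433
T = 0.7798

0.7798


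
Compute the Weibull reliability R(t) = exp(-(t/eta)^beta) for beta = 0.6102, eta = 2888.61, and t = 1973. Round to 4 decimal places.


beta = 0.6102, eta = 2888.61, t = 1973
t/eta = 1973 / 2888.61 = 0.683
(t/eta)^beta = 0.683^0.6102 = 0.7925
R(t) = exp(-0.7925)
R(t) = 0.4527

0.4527


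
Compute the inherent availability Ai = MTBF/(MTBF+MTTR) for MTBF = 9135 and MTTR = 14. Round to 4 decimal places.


MTBF = 9135
MTTR = 14
MTBF + MTTR = 9149
Ai = 9135 / 9149
Ai = 0.9985

0.9985


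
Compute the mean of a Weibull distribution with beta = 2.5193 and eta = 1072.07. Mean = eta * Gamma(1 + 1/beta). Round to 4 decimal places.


beta = 2.5193, eta = 1072.07
1/beta = 0.3969
1 + 1/beta = 1.3969
Gamma(1.3969) = 0.8874
Mean = 1072.07 * 0.8874
Mean = 951.3924

951.3924


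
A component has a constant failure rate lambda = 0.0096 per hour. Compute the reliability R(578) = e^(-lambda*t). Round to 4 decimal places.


lambda = 0.0096
t = 578
lambda * t = 5.5488
R(t) = e^(-5.5488)
R(t) = 0.0039

0.0039


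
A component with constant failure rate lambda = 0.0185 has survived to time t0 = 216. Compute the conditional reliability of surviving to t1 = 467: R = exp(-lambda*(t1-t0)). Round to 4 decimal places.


lambda = 0.0185
t0 = 216, t1 = 467
t1 - t0 = 251
lambda * (t1-t0) = 0.0185 * 251 = 4.6435
R = exp(-4.6435)
R = 0.0096

0.0096


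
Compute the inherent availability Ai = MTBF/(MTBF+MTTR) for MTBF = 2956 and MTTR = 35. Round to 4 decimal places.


MTBF = 2956
MTTR = 35
MTBF + MTTR = 2991
Ai = 2956 / 2991
Ai = 0.9883

0.9883


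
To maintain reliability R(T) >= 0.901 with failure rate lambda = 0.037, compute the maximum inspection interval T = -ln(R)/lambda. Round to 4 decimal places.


R_target = 0.901
lambda = 0.037
-ln(0.901) = 0.1043
T = 0.1043 / 0.037
T = 2.8176

2.8176


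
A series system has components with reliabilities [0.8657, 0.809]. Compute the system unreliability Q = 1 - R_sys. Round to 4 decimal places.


Components: [0.8657, 0.809]
After component 1: product = 0.8657
After component 2: product = 0.7004
R_sys = 0.7004
Q = 1 - 0.7004 = 0.2996

0.2996


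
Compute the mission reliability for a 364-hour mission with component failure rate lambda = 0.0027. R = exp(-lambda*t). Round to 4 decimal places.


lambda = 0.0027
mission_time = 364
lambda * t = 0.0027 * 364 = 0.9828
R = exp(-0.9828)
R = 0.3743

0.3743


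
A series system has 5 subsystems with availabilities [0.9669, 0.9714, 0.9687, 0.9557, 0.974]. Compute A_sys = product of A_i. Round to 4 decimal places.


Subsystems: [0.9669, 0.9714, 0.9687, 0.9557, 0.974]
After subsystem 1 (A=0.9669): product = 0.9669
After subsystem 2 (A=0.9714): product = 0.9392
After subsystem 3 (A=0.9687): product = 0.9098
After subsystem 4 (A=0.9557): product = 0.8695
After subsystem 5 (A=0.974): product = 0.8469
A_sys = 0.8469

0.8469


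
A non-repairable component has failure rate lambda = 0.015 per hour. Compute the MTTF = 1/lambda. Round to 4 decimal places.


lambda = 0.015
MTTF = 1 / 0.015
MTTF = 66.6667

66.6667


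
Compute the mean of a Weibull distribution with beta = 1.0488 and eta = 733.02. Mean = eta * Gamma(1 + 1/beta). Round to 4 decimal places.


beta = 1.0488, eta = 733.02
1/beta = 0.9535
1 + 1/beta = 1.9535
Gamma(1.9535) = 0.9812
Mean = 733.02 * 0.9812
Mean = 719.2479

719.2479


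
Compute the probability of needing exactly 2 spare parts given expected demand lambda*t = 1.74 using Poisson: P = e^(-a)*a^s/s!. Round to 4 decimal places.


a = 1.74, s = 2
e^(-a) = e^(-1.74) = 0.1755
a^s = 1.74^2 = 3.0276
s! = 2
P = 0.1755 * 3.0276 / 2
P = 0.2657

0.2657


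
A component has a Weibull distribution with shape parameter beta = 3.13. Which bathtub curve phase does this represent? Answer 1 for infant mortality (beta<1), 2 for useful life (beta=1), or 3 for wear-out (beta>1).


beta = 3.13
Compare beta to 1:
beta < 1 => infant mortality (phase 1)
beta = 1 => useful life (phase 2)
beta > 1 => wear-out (phase 3)
Since beta = 3.13, this is wear-out (increasing failure rate)
Phase = 3

3


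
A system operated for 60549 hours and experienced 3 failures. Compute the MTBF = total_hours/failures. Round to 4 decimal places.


total_hours = 60549
failures = 3
MTBF = 60549 / 3
MTBF = 20183.0

20183.0


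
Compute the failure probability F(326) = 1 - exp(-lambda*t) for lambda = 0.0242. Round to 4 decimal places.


lambda = 0.0242, t = 326
lambda * t = 7.8892
exp(-7.8892) = 0.0004
F(t) = 1 - 0.0004
F(t) = 0.9996

0.9996


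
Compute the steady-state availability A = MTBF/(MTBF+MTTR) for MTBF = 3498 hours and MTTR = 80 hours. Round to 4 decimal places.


MTBF = 3498
MTTR = 80
MTBF + MTTR = 3578
A = 3498 / 3578
A = 0.9776

0.9776


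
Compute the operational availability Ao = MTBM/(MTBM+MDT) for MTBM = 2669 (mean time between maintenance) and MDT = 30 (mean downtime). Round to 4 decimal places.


MTBM = 2669
MDT = 30
MTBM + MDT = 2699
Ao = 2669 / 2699
Ao = 0.9889

0.9889


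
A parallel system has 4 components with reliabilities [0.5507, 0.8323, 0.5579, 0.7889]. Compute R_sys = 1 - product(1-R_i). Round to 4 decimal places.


Components: [0.5507, 0.8323, 0.5579, 0.7889]
(1 - 0.5507) = 0.4493, running product = 0.4493
(1 - 0.8323) = 0.1677, running product = 0.0753
(1 - 0.5579) = 0.4421, running product = 0.0333
(1 - 0.7889) = 0.2111, running product = 0.007
Product of (1-R_i) = 0.007
R_sys = 1 - 0.007 = 0.993

0.993


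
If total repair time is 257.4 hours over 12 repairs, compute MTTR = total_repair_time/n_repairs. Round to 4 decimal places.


total_repair_time = 257.4
n_repairs = 12
MTTR = 257.4 / 12
MTTR = 21.45

21.45


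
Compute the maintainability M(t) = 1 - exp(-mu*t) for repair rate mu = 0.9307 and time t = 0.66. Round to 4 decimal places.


mu = 0.9307, t = 0.66
mu * t = 0.9307 * 0.66 = 0.6143
exp(-0.6143) = 0.541
M(t) = 1 - 0.541
M(t) = 0.459

0.459


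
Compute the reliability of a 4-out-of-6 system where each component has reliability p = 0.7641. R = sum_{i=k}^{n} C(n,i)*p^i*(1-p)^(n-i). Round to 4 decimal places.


k = 4, n = 6, p = 0.7641
i=4: C(6,4)=15 * 0.7641^4 * 0.2359^2 = 0.2845
i=5: C(6,5)=6 * 0.7641^5 * 0.2359^1 = 0.3687
i=6: C(6,6)=1 * 0.7641^6 * 0.2359^0 = 0.199
R = sum of terms = 0.8522

0.8522


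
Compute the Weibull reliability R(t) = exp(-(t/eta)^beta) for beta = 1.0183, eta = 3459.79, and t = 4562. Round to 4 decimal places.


beta = 1.0183, eta = 3459.79, t = 4562
t/eta = 4562 / 3459.79 = 1.3186
(t/eta)^beta = 1.3186^1.0183 = 1.3253
R(t) = exp(-1.3253)
R(t) = 0.2657

0.2657


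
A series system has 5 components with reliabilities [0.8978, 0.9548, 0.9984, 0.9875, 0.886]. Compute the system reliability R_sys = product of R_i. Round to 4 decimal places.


Components: [0.8978, 0.9548, 0.9984, 0.9875, 0.886]
After component 1 (R=0.8978): product = 0.8978
After component 2 (R=0.9548): product = 0.8572
After component 3 (R=0.9984): product = 0.8558
After component 4 (R=0.9875): product = 0.8451
After component 5 (R=0.886): product = 0.7488
R_sys = 0.7488

0.7488


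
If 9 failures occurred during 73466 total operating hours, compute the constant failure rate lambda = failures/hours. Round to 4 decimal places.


failures = 9
total_hours = 73466
lambda = 9 / 73466
lambda = 0.0001

0.0001


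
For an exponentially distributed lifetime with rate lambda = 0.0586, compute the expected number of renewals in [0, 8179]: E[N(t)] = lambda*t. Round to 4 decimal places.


lambda = 0.0586
t = 8179
E[N(t)] = lambda * t
E[N(t)] = 0.0586 * 8179
E[N(t)] = 479.2894

479.2894


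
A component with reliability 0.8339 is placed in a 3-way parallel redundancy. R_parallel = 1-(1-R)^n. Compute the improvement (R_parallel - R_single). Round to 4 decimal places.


R_single = 0.8339, n = 3
1 - R_single = 0.1661
(1 - R_single)^n = 0.1661^3 = 0.0046
R_parallel = 1 - 0.0046 = 0.9954
Improvement = 0.9954 - 0.8339
Improvement = 0.1615

0.1615


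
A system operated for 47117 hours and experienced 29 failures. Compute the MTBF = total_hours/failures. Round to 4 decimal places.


total_hours = 47117
failures = 29
MTBF = 47117 / 29
MTBF = 1624.7241

1624.7241


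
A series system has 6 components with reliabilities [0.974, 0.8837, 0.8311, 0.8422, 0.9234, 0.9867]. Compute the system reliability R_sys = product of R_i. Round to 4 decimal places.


Components: [0.974, 0.8837, 0.8311, 0.8422, 0.9234, 0.9867]
After component 1 (R=0.974): product = 0.974
After component 2 (R=0.8837): product = 0.8607
After component 3 (R=0.8311): product = 0.7153
After component 4 (R=0.8422): product = 0.6025
After component 5 (R=0.9234): product = 0.5563
After component 6 (R=0.9867): product = 0.5489
R_sys = 0.5489

0.5489


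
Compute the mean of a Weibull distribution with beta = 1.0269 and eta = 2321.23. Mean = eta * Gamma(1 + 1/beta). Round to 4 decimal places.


beta = 1.0269, eta = 2321.23
1/beta = 0.9738
1 + 1/beta = 1.9738
Gamma(1.9738) = 0.9892
Mean = 2321.23 * 0.9892
Mean = 2296.1751

2296.1751


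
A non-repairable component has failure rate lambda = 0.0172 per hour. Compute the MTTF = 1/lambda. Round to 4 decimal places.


lambda = 0.0172
MTTF = 1 / 0.0172
MTTF = 58.1395

58.1395


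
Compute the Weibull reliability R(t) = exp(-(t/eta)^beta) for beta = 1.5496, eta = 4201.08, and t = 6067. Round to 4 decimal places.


beta = 1.5496, eta = 4201.08, t = 6067
t/eta = 6067 / 4201.08 = 1.4442
(t/eta)^beta = 1.4442^1.5496 = 1.7674
R(t) = exp(-1.7674)
R(t) = 0.1708

0.1708


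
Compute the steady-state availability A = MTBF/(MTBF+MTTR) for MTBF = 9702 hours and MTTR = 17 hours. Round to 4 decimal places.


MTBF = 9702
MTTR = 17
MTBF + MTTR = 9719
A = 9702 / 9719
A = 0.9983

0.9983


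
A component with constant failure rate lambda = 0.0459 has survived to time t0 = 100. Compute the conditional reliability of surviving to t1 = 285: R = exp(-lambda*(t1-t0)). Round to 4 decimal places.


lambda = 0.0459
t0 = 100, t1 = 285
t1 - t0 = 185
lambda * (t1-t0) = 0.0459 * 185 = 8.4915
R = exp(-8.4915)
R = 0.0002

0.0002


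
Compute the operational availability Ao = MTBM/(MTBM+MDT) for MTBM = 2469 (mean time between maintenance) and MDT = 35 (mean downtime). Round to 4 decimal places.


MTBM = 2469
MDT = 35
MTBM + MDT = 2504
Ao = 2469 / 2504
Ao = 0.986

0.986


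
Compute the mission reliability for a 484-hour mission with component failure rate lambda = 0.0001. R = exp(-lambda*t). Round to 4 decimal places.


lambda = 0.0001
mission_time = 484
lambda * t = 0.0001 * 484 = 0.0484
R = exp(-0.0484)
R = 0.9528

0.9528


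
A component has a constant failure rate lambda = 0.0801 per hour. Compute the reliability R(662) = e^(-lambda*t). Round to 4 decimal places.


lambda = 0.0801
t = 662
lambda * t = 53.0262
R(t) = e^(-53.0262)
R(t) = 0.0

0.0


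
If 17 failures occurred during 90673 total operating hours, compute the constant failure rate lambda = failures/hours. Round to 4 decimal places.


failures = 17
total_hours = 90673
lambda = 17 / 90673
lambda = 0.0002

0.0002


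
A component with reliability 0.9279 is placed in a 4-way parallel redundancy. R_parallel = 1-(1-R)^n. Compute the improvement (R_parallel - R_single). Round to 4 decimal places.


R_single = 0.9279, n = 4
1 - R_single = 0.0721
(1 - R_single)^n = 0.0721^4 = 0.0
R_parallel = 1 - 0.0 = 1.0
Improvement = 1.0 - 0.9279
Improvement = 0.0721

0.0721


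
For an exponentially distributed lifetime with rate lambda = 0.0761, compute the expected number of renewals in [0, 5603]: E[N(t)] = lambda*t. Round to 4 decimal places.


lambda = 0.0761
t = 5603
E[N(t)] = lambda * t
E[N(t)] = 0.0761 * 5603
E[N(t)] = 426.3883

426.3883


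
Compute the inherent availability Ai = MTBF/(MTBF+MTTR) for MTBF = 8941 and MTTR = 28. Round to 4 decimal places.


MTBF = 8941
MTTR = 28
MTBF + MTTR = 8969
Ai = 8941 / 8969
Ai = 0.9969

0.9969


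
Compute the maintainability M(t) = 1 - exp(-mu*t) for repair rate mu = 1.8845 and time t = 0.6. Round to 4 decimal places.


mu = 1.8845, t = 0.6
mu * t = 1.8845 * 0.6 = 1.1307
exp(-1.1307) = 0.3228
M(t) = 1 - 0.3228
M(t) = 0.6772

0.6772


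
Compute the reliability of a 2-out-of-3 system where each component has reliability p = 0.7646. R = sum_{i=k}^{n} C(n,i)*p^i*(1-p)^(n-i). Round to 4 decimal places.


k = 2, n = 3, p = 0.7646
i=2: C(3,2)=3 * 0.7646^2 * 0.2354^1 = 0.4129
i=3: C(3,3)=1 * 0.7646^3 * 0.2354^0 = 0.447
R = sum of terms = 0.8598

0.8598


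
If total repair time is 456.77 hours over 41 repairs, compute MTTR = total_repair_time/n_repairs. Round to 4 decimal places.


total_repair_time = 456.77
n_repairs = 41
MTTR = 456.77 / 41
MTTR = 11.1407

11.1407


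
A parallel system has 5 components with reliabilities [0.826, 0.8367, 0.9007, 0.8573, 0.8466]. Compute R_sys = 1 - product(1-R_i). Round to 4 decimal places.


Components: [0.826, 0.8367, 0.9007, 0.8573, 0.8466]
(1 - 0.826) = 0.174, running product = 0.174
(1 - 0.8367) = 0.1633, running product = 0.0284
(1 - 0.9007) = 0.0993, running product = 0.0028
(1 - 0.8573) = 0.1427, running product = 0.0004
(1 - 0.8466) = 0.1534, running product = 0.0001
Product of (1-R_i) = 0.0001
R_sys = 1 - 0.0001 = 0.9999

0.9999


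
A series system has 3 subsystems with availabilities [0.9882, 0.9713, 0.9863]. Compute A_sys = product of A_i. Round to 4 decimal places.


Subsystems: [0.9882, 0.9713, 0.9863]
After subsystem 1 (A=0.9882): product = 0.9882
After subsystem 2 (A=0.9713): product = 0.9598
After subsystem 3 (A=0.9863): product = 0.9467
A_sys = 0.9467

0.9467


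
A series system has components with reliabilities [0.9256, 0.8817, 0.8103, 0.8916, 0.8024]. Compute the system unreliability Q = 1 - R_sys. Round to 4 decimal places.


Components: [0.9256, 0.8817, 0.8103, 0.8916, 0.8024]
After component 1: product = 0.9256
After component 2: product = 0.8161
After component 3: product = 0.6613
After component 4: product = 0.5896
After component 5: product = 0.4731
R_sys = 0.4731
Q = 1 - 0.4731 = 0.5269

0.5269


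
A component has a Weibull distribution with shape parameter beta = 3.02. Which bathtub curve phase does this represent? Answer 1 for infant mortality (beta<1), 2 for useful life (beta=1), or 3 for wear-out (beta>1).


beta = 3.02
Compare beta to 1:
beta < 1 => infant mortality (phase 1)
beta = 1 => useful life (phase 2)
beta > 1 => wear-out (phase 3)
Since beta = 3.02, this is wear-out (increasing failure rate)
Phase = 3

3


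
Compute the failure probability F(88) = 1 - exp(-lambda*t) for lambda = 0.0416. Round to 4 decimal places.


lambda = 0.0416, t = 88
lambda * t = 3.6608
exp(-3.6608) = 0.0257
F(t) = 1 - 0.0257
F(t) = 0.9743

0.9743


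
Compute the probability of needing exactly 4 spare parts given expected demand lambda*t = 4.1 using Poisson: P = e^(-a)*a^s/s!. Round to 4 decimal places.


a = 4.1, s = 4
e^(-a) = e^(-4.1) = 0.0166
a^s = 4.1^4 = 282.5761
s! = 24
P = 0.0166 * 282.5761 / 24
P = 0.1951

0.1951


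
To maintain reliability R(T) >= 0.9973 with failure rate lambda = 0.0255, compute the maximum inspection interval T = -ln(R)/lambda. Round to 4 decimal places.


R_target = 0.9973
lambda = 0.0255
-ln(0.9973) = 0.0027
T = 0.0027 / 0.0255
T = 0.106

0.106


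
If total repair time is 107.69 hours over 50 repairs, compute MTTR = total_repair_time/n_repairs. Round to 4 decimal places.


total_repair_time = 107.69
n_repairs = 50
MTTR = 107.69 / 50
MTTR = 2.1538

2.1538


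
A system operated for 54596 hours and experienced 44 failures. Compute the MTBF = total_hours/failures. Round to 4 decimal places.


total_hours = 54596
failures = 44
MTBF = 54596 / 44
MTBF = 1240.8182

1240.8182


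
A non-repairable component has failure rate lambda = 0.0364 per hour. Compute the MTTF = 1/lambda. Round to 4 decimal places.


lambda = 0.0364
MTTF = 1 / 0.0364
MTTF = 27.4725

27.4725


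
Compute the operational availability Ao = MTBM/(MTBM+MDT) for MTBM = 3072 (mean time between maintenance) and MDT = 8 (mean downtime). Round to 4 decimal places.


MTBM = 3072
MDT = 8
MTBM + MDT = 3080
Ao = 3072 / 3080
Ao = 0.9974

0.9974


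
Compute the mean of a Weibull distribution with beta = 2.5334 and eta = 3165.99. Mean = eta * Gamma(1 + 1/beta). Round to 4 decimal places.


beta = 2.5334, eta = 3165.99
1/beta = 0.3947
1 + 1/beta = 1.3947
Gamma(1.3947) = 0.8876
Mean = 3165.99 * 0.8876
Mean = 2810.018

2810.018


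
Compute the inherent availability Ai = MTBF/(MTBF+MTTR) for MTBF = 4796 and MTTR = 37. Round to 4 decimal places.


MTBF = 4796
MTTR = 37
MTBF + MTTR = 4833
Ai = 4796 / 4833
Ai = 0.9923

0.9923


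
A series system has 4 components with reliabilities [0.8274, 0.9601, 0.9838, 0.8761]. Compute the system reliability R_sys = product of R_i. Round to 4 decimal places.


Components: [0.8274, 0.9601, 0.9838, 0.8761]
After component 1 (R=0.8274): product = 0.8274
After component 2 (R=0.9601): product = 0.7944
After component 3 (R=0.9838): product = 0.7815
After component 4 (R=0.8761): product = 0.6847
R_sys = 0.6847

0.6847


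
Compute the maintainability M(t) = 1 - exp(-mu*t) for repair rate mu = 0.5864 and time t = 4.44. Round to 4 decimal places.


mu = 0.5864, t = 4.44
mu * t = 0.5864 * 4.44 = 2.6036
exp(-2.6036) = 0.074
M(t) = 1 - 0.074
M(t) = 0.926

0.926


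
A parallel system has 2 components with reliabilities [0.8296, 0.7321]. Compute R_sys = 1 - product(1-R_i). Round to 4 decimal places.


Components: [0.8296, 0.7321]
(1 - 0.8296) = 0.1704, running product = 0.1704
(1 - 0.7321) = 0.2679, running product = 0.0457
Product of (1-R_i) = 0.0457
R_sys = 1 - 0.0457 = 0.9543

0.9543


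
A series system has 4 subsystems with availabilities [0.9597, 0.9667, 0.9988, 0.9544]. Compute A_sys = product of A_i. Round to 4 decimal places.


Subsystems: [0.9597, 0.9667, 0.9988, 0.9544]
After subsystem 1 (A=0.9597): product = 0.9597
After subsystem 2 (A=0.9667): product = 0.9277
After subsystem 3 (A=0.9988): product = 0.9266
After subsystem 4 (A=0.9544): product = 0.8844
A_sys = 0.8844

0.8844


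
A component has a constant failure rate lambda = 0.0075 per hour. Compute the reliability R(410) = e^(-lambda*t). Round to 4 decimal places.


lambda = 0.0075
t = 410
lambda * t = 3.075
R(t) = e^(-3.075)
R(t) = 0.0462

0.0462


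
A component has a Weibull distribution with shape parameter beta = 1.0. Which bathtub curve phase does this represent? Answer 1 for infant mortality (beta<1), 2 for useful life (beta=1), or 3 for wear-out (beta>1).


beta = 1.0
Compare beta to 1:
beta < 1 => infant mortality (phase 1)
beta = 1 => useful life (phase 2)
beta > 1 => wear-out (phase 3)
Since beta = 1.0, this is useful life (constant failure rate)
Phase = 2

2


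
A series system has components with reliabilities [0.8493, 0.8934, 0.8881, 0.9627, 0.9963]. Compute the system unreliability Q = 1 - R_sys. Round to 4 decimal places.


Components: [0.8493, 0.8934, 0.8881, 0.9627, 0.9963]
After component 1: product = 0.8493
After component 2: product = 0.7588
After component 3: product = 0.6739
After component 4: product = 0.6487
After component 5: product = 0.6463
R_sys = 0.6463
Q = 1 - 0.6463 = 0.3537

0.3537


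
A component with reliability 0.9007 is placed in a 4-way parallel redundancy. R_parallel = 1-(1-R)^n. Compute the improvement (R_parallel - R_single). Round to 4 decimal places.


R_single = 0.9007, n = 4
1 - R_single = 0.0993
(1 - R_single)^n = 0.0993^4 = 0.0001
R_parallel = 1 - 0.0001 = 0.9999
Improvement = 0.9999 - 0.9007
Improvement = 0.0992

0.0992


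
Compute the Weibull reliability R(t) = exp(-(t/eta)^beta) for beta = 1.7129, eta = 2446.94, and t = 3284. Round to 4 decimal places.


beta = 1.7129, eta = 2446.94, t = 3284
t/eta = 3284 / 2446.94 = 1.3421
(t/eta)^beta = 1.3421^1.7129 = 1.6553
R(t) = exp(-1.6553)
R(t) = 0.191

0.191


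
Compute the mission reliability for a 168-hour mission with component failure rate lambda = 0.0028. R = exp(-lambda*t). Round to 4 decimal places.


lambda = 0.0028
mission_time = 168
lambda * t = 0.0028 * 168 = 0.4704
R = exp(-0.4704)
R = 0.6248

0.6248


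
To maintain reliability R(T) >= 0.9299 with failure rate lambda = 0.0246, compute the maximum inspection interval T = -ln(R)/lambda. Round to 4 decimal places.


R_target = 0.9299
lambda = 0.0246
-ln(0.9299) = 0.0727
T = 0.0727 / 0.0246
T = 2.9544

2.9544


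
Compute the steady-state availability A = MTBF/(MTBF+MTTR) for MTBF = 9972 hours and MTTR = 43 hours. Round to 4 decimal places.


MTBF = 9972
MTTR = 43
MTBF + MTTR = 10015
A = 9972 / 10015
A = 0.9957

0.9957


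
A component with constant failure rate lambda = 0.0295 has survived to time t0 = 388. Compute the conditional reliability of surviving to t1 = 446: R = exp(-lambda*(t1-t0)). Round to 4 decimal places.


lambda = 0.0295
t0 = 388, t1 = 446
t1 - t0 = 58
lambda * (t1-t0) = 0.0295 * 58 = 1.711
R = exp(-1.711)
R = 0.1807

0.1807


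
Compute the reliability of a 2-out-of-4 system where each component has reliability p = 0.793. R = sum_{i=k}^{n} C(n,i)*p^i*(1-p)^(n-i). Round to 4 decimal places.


k = 2, n = 4, p = 0.793
i=2: C(4,2)=6 * 0.793^2 * 0.207^2 = 0.1617
i=3: C(4,3)=4 * 0.793^3 * 0.207^1 = 0.4129
i=4: C(4,4)=1 * 0.793^4 * 0.207^0 = 0.3955
R = sum of terms = 0.97

0.97


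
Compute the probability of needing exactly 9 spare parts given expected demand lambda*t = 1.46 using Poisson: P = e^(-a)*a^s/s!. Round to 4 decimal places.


a = 1.46, s = 9
e^(-a) = e^(-1.46) = 0.2322
a^s = 1.46^9 = 30.1423
s! = 362880
P = 0.2322 * 30.1423 / 362880
P = 0.0

0.0


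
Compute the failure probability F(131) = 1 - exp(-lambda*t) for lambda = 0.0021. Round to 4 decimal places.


lambda = 0.0021, t = 131
lambda * t = 0.2751
exp(-0.2751) = 0.7595
F(t) = 1 - 0.7595
F(t) = 0.2405

0.2405


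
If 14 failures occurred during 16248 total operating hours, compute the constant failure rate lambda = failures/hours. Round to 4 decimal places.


failures = 14
total_hours = 16248
lambda = 14 / 16248
lambda = 0.0009

0.0009


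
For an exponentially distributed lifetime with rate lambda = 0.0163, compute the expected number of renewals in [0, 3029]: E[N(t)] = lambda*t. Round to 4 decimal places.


lambda = 0.0163
t = 3029
E[N(t)] = lambda * t
E[N(t)] = 0.0163 * 3029
E[N(t)] = 49.3727

49.3727


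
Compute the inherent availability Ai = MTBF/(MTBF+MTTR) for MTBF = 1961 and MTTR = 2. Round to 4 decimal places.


MTBF = 1961
MTTR = 2
MTBF + MTTR = 1963
Ai = 1961 / 1963
Ai = 0.999

0.999


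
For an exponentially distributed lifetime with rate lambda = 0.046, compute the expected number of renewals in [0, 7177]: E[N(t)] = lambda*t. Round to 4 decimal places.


lambda = 0.046
t = 7177
E[N(t)] = lambda * t
E[N(t)] = 0.046 * 7177
E[N(t)] = 330.142

330.142


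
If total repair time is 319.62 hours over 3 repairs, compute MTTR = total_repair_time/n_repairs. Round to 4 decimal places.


total_repair_time = 319.62
n_repairs = 3
MTTR = 319.62 / 3
MTTR = 106.54

106.54


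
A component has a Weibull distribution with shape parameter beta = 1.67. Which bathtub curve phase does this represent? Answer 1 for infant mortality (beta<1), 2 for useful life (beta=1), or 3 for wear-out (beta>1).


beta = 1.67
Compare beta to 1:
beta < 1 => infant mortality (phase 1)
beta = 1 => useful life (phase 2)
beta > 1 => wear-out (phase 3)
Since beta = 1.67, this is wear-out (increasing failure rate)
Phase = 3

3


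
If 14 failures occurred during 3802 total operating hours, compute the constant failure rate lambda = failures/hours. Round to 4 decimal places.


failures = 14
total_hours = 3802
lambda = 14 / 3802
lambda = 0.0037

0.0037


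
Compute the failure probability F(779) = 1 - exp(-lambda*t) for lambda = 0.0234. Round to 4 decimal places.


lambda = 0.0234, t = 779
lambda * t = 18.2286
exp(-18.2286) = 0.0
F(t) = 1 - 0.0
F(t) = 1.0

1.0


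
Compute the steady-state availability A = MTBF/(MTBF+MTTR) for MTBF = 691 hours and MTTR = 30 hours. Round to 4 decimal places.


MTBF = 691
MTTR = 30
MTBF + MTTR = 721
A = 691 / 721
A = 0.9584

0.9584


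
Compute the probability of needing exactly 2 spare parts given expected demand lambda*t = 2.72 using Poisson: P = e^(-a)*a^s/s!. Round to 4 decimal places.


a = 2.72, s = 2
e^(-a) = e^(-2.72) = 0.0659
a^s = 2.72^2 = 7.3984
s! = 2
P = 0.0659 * 7.3984 / 2
P = 0.2437

0.2437


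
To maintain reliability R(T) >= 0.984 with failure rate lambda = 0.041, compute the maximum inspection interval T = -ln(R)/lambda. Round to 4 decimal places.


R_target = 0.984
lambda = 0.041
-ln(0.984) = 0.0161
T = 0.0161 / 0.041
T = 0.3934

0.3934


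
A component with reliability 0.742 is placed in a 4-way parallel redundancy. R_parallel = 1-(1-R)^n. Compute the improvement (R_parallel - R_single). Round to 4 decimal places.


R_single = 0.742, n = 4
1 - R_single = 0.258
(1 - R_single)^n = 0.258^4 = 0.0044
R_parallel = 1 - 0.0044 = 0.9956
Improvement = 0.9956 - 0.742
Improvement = 0.2536

0.2536


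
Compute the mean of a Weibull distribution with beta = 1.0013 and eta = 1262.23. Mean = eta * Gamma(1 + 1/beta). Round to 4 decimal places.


beta = 1.0013, eta = 1262.23
1/beta = 0.9987
1 + 1/beta = 1.9987
Gamma(1.9987) = 0.9995
Mean = 1262.23 * 0.9995
Mean = 1261.538

1261.538


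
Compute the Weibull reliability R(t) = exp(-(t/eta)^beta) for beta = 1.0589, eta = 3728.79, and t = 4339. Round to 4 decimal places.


beta = 1.0589, eta = 3728.79, t = 4339
t/eta = 4339 / 3728.79 = 1.1636
(t/eta)^beta = 1.1636^1.0589 = 1.1741
R(t) = exp(-1.1741)
R(t) = 0.3091

0.3091


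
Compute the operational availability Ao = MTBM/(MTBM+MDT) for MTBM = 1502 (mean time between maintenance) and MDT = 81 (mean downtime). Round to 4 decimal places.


MTBM = 1502
MDT = 81
MTBM + MDT = 1583
Ao = 1502 / 1583
Ao = 0.9488

0.9488


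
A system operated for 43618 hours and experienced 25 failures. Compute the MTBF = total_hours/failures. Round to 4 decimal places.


total_hours = 43618
failures = 25
MTBF = 43618 / 25
MTBF = 1744.72

1744.72


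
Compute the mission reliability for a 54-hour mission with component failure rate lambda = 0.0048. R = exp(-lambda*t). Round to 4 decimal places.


lambda = 0.0048
mission_time = 54
lambda * t = 0.0048 * 54 = 0.2592
R = exp(-0.2592)
R = 0.7717

0.7717


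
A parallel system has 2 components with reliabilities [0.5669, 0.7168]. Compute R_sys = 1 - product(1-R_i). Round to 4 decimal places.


Components: [0.5669, 0.7168]
(1 - 0.5669) = 0.4331, running product = 0.4331
(1 - 0.7168) = 0.2832, running product = 0.1227
Product of (1-R_i) = 0.1227
R_sys = 1 - 0.1227 = 0.8773

0.8773


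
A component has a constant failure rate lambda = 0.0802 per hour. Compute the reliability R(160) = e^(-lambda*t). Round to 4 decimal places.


lambda = 0.0802
t = 160
lambda * t = 12.832
R(t) = e^(-12.832)
R(t) = 0.0

0.0


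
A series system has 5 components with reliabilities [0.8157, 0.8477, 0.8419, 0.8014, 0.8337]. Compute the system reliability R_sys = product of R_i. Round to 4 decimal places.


Components: [0.8157, 0.8477, 0.8419, 0.8014, 0.8337]
After component 1 (R=0.8157): product = 0.8157
After component 2 (R=0.8477): product = 0.6915
After component 3 (R=0.8419): product = 0.5821
After component 4 (R=0.8014): product = 0.4665
After component 5 (R=0.8337): product = 0.3889
R_sys = 0.3889

0.3889


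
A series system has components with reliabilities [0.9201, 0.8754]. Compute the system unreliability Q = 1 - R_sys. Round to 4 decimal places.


Components: [0.9201, 0.8754]
After component 1: product = 0.9201
After component 2: product = 0.8055
R_sys = 0.8055
Q = 1 - 0.8055 = 0.1945

0.1945


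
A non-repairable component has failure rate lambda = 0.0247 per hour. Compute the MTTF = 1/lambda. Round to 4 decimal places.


lambda = 0.0247
MTTF = 1 / 0.0247
MTTF = 40.4858

40.4858


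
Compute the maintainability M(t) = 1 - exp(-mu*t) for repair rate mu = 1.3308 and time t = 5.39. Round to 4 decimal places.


mu = 1.3308, t = 5.39
mu * t = 1.3308 * 5.39 = 7.173
exp(-7.173) = 0.0008
M(t) = 1 - 0.0008
M(t) = 0.9992

0.9992


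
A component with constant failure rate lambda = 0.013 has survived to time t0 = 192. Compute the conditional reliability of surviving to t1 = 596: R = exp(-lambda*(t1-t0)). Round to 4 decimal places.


lambda = 0.013
t0 = 192, t1 = 596
t1 - t0 = 404
lambda * (t1-t0) = 0.013 * 404 = 5.252
R = exp(-5.252)
R = 0.0052

0.0052


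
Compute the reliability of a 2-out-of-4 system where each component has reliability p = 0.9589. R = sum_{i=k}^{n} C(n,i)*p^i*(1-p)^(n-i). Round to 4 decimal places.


k = 2, n = 4, p = 0.9589
i=2: C(4,2)=6 * 0.9589^2 * 0.0411^2 = 0.0093
i=3: C(4,3)=4 * 0.9589^3 * 0.0411^1 = 0.145
i=4: C(4,4)=1 * 0.9589^4 * 0.0411^0 = 0.8455
R = sum of terms = 0.9997

0.9997


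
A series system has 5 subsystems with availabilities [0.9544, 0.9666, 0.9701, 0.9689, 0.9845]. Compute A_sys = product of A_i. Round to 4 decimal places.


Subsystems: [0.9544, 0.9666, 0.9701, 0.9689, 0.9845]
After subsystem 1 (A=0.9544): product = 0.9544
After subsystem 2 (A=0.9666): product = 0.9225
After subsystem 3 (A=0.9701): product = 0.8949
After subsystem 4 (A=0.9689): product = 0.8671
After subsystem 5 (A=0.9845): product = 0.8537
A_sys = 0.8537

0.8537


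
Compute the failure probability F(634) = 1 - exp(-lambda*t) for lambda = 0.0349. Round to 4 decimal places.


lambda = 0.0349, t = 634
lambda * t = 22.1266
exp(-22.1266) = 0.0
F(t) = 1 - 0.0
F(t) = 1.0

1.0


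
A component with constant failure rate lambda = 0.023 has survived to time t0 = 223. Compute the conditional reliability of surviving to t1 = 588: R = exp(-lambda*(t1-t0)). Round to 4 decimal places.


lambda = 0.023
t0 = 223, t1 = 588
t1 - t0 = 365
lambda * (t1-t0) = 0.023 * 365 = 8.395
R = exp(-8.395)
R = 0.0002

0.0002
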